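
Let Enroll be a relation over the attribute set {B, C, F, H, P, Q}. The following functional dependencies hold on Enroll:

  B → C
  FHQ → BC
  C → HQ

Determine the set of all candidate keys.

{B, F, P}; {C, F, P}; {F, H, P, Q}

Attributes F, P never appear on any right-hand side, so every candidate key must contain {F, P}.
{F, P}⁺ = {F, P}, which is not all of the schema, so we must add further attributes.
{B, F, P}⁺: B→C adds C; C→HQ adds H, Q → {B, C, F, H, P, Q}.
{C, F, P}⁺: C→HQ adds H, Q; FHQ→BC adds B → {B, C, F, H, P, Q}.
{F, H, P, Q}⁺: FHQ→BC adds B, C → {B, C, F, H, P, Q}.
Any other superkey contains one of these as a subset, so there are no further candidate keys.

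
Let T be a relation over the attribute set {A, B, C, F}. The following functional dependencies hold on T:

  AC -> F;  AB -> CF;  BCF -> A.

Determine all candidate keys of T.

Attribute B never appears on the right-hand side of any dependency, so B must belong to every candidate key.
{B}⁺ = {B}, which is not all of the schema, so we must add further attributes.
{A, B}⁺: AB→CF adds C, F → {A, B, C, F}.
{B, C, F}⁺: BCF→A adds A → {A, B, C, F}.

AB, BCF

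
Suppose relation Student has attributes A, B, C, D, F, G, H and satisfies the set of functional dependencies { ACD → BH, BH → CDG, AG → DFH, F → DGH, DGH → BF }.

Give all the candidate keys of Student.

Attribute A never appears on the right-hand side of any dependency, so A must belong to every candidate key.
{A}⁺ = {A}, which is not all of the schema, so we must add further attributes.
{A, F}⁺: F→DGH adds D, G, H; DGH→BF adds B; BH→CDG adds C → {A, B, C, D, F, G, H}. Minimal: {F}⁺ = {B, C, D, F, G, H}; {A}⁺ = {A} — none reach the full schema.
{A, G}⁺: AG→DFH adds D, F, H; DGH→BF adds B; BH→CDG adds C → {A, B, C, D, F, G, H}. Minimal: {G}⁺ = {G}; {A}⁺ = {A} — none reach the full schema.
{A, B, H}⁺: BH→CDG adds C, D, G; AG→DFH adds F → {A, B, C, D, F, G, H}. Minimal: {B, H}⁺ = {B, C, D, F, G, H}; {A, H}⁺ = {A, H}; {A, B}⁺ = {A, B} — none reach the full schema.
{A, C, D}⁺: ACD→BH adds B, H; BH→CDG adds G; AG→DFH adds F → {A, B, C, D, F, G, H}. Minimal: {C, D}⁺ = {C, D}; {A, D}⁺ = {A, D}; {A, C}⁺ = {A, C} — none reach the full schema.
Any other superkey contains one of these as a subset, so there are no further candidate keys.

(A, F), (A, G), (A, B, H), (A, C, D)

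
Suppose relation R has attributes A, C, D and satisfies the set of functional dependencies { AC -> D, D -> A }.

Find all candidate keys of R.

Attribute C never appears on the right-hand side of any dependency, so C must belong to every candidate key.
{C}⁺ = {C}, which is not all of the schema, so we must add further attributes.
{A, C}⁺: AC→D adds D → {A, C, D}. Minimal: {C}⁺ = {C}; {A}⁺ = {A} — none reach the full schema.
{C, D}⁺: D→A adds A → {A, C, D}. Minimal: {D}⁺ = {A, D}; {C}⁺ = {C} — none reach the full schema.
Any other superkey contains one of these as a subset, so there are no further candidate keys.

{A, C}; {C, D}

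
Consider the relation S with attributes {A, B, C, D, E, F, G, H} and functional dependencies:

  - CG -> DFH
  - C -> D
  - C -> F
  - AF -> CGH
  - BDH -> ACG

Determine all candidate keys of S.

{A, B, C, E}⁺: C→D adds D; C→F adds F; AF→CGH adds G, H → {A, B, C, D, E, F, G, H}. Minimal: {B, C, E}⁺ = {B, C, D, E, F}; {A, C, E}⁺ = {A, C, D, E, F, G, H}; {A, B, E}⁺ = {A, B, E}; … — none reach the full schema.
{A, B, E, F}⁺: AF→CGH adds C, G, H; CG→DFH adds D → {A, B, C, D, E, F, G, H}. Minimal: {B, E, F}⁺ = {B, E, F}; {A, E, F}⁺ = {A, C, D, E, F, G, H}; {A, B, F}⁺ = {A, B, C, D, F, G, H}; … — none reach the full schema.
{B, C, E, G}⁺: CG→DFH adds D, F, H; BDH→ACG adds A → {A, B, C, D, E, F, G, H}. Minimal: {C, E, G}⁺ = {C, D, E, F, G, H}; {B, E, G}⁺ = {B, E, G}; {B, C, G}⁺ = {A, B, C, D, F, G, H}; … — none reach the full schema.
{B, C, E, H}⁺: C→D adds D; C→F adds F; BDH→ACG adds A, G → {A, B, C, D, E, F, G, H}. Minimal: {C, E, H}⁺ = {C, D, E, F, H}; {B, E, H}⁺ = {B, E, H}; {B, C, H}⁺ = {A, B, C, D, F, G, H}; … — none reach the full schema.
{B, D, E, H}⁺: BDH→ACG adds A, C, G; CG→DFH adds F → {A, B, C, D, E, F, G, H}. Minimal: {D, E, H}⁺ = {D, E, H}; {B, E, H}⁺ = {B, E, H}; {B, D, H}⁺ = {A, B, C, D, F, G, H}; … — none reach the full schema.

(A, B, C, E), (A, B, E, F), (B, C, E, G), (B, C, E, H), (B, D, E, H)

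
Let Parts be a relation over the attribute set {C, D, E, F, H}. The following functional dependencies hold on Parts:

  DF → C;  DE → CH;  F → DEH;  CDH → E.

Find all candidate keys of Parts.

Attribute F never appears on the right-hand side of any dependency, so F must belong to every candidate key.
{F}⁺ = {C, D, E, F, H}, which is all of the schema, so {F} is the only candidate key.

(F)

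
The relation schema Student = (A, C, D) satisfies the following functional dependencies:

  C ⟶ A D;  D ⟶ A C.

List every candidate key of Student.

(C), (D)

{C}⁺: C→AD adds A, D → {A, C, D}.
{D}⁺: D→AC adds A, C → {A, C, D}.
Any other superkey contains one of these as a subset, so there are no further candidate keys.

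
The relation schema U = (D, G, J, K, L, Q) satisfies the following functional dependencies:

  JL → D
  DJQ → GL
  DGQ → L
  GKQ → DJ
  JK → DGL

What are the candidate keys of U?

{G, K, Q}, {J, K, Q}

Attributes K, Q never appear on any right-hand side, so every candidate key must contain {K, Q}.
{K, Q}⁺ = {K, Q}, which is not all of the schema, so we must add further attributes.
{G, K, Q}⁺: GKQ→DJ adds D, J; JK→DGL adds L → {D, G, J, K, L, Q}. Minimal: {K, Q}⁺ = {K, Q}; {G, Q}⁺ = {G, Q}; {G, K}⁺ = {G, K} — none reach the full schema.
{J, K, Q}⁺: JK→DGL adds D, G, L → {D, G, J, K, L, Q}. Minimal: {K, Q}⁺ = {K, Q}; {J, Q}⁺ = {J, Q}; {J, K}⁺ = {D, G, J, K, L} — none reach the full schema.
Any other superkey contains one of these as a subset, so there are no further candidate keys.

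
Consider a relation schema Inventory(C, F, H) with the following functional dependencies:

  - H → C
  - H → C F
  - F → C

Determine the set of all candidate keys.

{H}

Attribute H never appears on the right-hand side of any dependency, so H must belong to every candidate key.
{H}⁺ = {C, F, H}, which is all of the schema, so {H} is the only candidate key.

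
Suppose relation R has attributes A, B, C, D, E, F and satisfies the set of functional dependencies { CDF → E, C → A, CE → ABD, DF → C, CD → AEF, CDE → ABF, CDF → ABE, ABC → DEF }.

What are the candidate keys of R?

{B, C}⁺: C→A adds A; ABC→DEF adds D, E, F → {A, B, C, D, E, F}.
{C, D}⁺: C→A adds A; CD→AEF adds E, F; CDE→ABF adds B → {A, B, C, D, E, F}.
{C, E}⁺: C→A adds A; CE→ABD adds B, D; CD→AEF adds F → {A, B, C, D, E, F}.
{D, F}⁺: DF→C adds C; CD→AEF adds A, E; CDE→ABF adds B → {A, B, C, D, E, F}.

{B, C}; {C, D}; {C, E}; {D, F}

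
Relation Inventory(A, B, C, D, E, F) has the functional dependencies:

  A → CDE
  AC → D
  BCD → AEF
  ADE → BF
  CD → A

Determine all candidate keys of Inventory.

A; CD

{A}⁺: A→CDE adds C, D, E; ADE→BF adds B, F → {A, B, C, D, E, F}.
{C, D}⁺: CD→A adds A; A→CDE adds E; ADE→BF adds B, F → {A, B, C, D, E, F}. Minimal: {D}⁺ = {D}; {C}⁺ = {C} — none reach the full schema.
Any other superkey contains one of these as a subset, so there are no further candidate keys.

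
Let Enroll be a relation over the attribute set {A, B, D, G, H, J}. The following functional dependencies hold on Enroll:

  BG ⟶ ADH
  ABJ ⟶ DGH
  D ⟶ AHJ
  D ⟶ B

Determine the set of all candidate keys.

{D}⁺: D→AHJ adds A, H, J; D→B adds B; ABJ→DGH adds G → {A, B, D, G, H, J}.
{B, G}⁺: BG→ADH adds A, D, H; D→AHJ adds J → {A, B, D, G, H, J}. Minimal: {G}⁺ = {G}; {B}⁺ = {B} — none reach the full schema.
{A, B, J}⁺: ABJ→DGH adds D, G, H → {A, B, D, G, H, J}. Minimal: {B, J}⁺ = {B, J}; {A, J}⁺ = {A, J}; {A, B}⁺ = {A, B} — none reach the full schema.
Any other superkey contains one of these as a subset, so there are no further candidate keys.

{D}, {B, G}, {A, B, J}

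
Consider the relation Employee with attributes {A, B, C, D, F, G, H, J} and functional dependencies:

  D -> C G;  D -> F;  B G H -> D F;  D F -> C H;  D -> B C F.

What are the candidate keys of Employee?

(A, D, J), (A, B, G, H, J)

Attributes A, J never appear on any right-hand side, so every candidate key must contain {A, J}.
{A, J}⁺ = {A, J}, which is not all of the schema, so we must add further attributes.
{A, D, J}⁺: D→CG adds C, G; D→F adds F; DF→CH adds H; D→BCF adds B → {A, B, C, D, F, G, H, J}. Minimal: {D, J}⁺ = {B, C, D, F, G, H, J}; {A, J}⁺ = {A, J}; {A, D}⁺ = {A, B, C, D, F, G, H} — none reach the full schema.
{A, B, G, H, J}⁺: BGH→DF adds D, F; DF→CH adds C → {A, B, C, D, F, G, H, J}. Minimal: {B, G, H, J}⁺ = {B, C, D, F, G, H, J}; {A, G, H, J}⁺ = {A, G, H, J}; {A, B, H, J}⁺ = {A, B, H, J}; … — none reach the full schema.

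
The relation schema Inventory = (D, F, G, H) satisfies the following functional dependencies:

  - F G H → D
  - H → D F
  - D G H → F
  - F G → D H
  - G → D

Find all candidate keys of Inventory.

(F, G), (G, H)

Attribute G never appears on the right-hand side of any dependency, so G must belong to every candidate key.
{G}⁺ = {D, G}, which is not all of the schema, so we must add further attributes.
{F, G}⁺: FG→DH adds D, H → {D, F, G, H}. Minimal: {G}⁺ = {D, G}; {F}⁺ = {F} — none reach the full schema.
{G, H}⁺: H→DF adds D, F → {D, F, G, H}. Minimal: {H}⁺ = {D, F, H}; {G}⁺ = {D, G} — none reach the full schema.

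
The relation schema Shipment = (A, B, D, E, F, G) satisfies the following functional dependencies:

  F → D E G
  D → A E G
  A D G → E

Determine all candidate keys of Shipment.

Attributes B, F never appear on any right-hand side, so every candidate key must contain {B, F}.
{B, F}⁺ = {A, B, D, E, F, G}, which is all of the schema, so {B, F} is the only candidate key.

BF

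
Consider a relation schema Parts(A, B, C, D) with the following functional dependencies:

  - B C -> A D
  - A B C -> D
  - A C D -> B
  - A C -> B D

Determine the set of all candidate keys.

Attribute C never appears on the right-hand side of any dependency, so C must belong to every candidate key.
{C}⁺ = {C}, which is not all of the schema, so we must add further attributes.
{A, C}⁺: AC→BD adds B, D → {A, B, C, D}.
{B, C}⁺: BC→AD adds A, D → {A, B, C, D}.

(A, C), (B, C)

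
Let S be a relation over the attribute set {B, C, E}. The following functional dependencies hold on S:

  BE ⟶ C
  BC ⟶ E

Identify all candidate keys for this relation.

{B, C}, {B, E}

Attribute B never appears on the right-hand side of any dependency, so B must belong to every candidate key.
{B}⁺ = {B}, which is not all of the schema, so we must add further attributes.
{B, C}⁺: BC→E adds E → {B, C, E}.
{B, E}⁺: BE→C adds C → {B, C, E}.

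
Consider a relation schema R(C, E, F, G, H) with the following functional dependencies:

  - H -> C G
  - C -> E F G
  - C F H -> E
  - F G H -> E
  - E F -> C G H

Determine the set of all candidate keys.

{C}, {H}, {E, F}

{C}⁺: C→EFG adds E, F, G; EF→CGH adds H → {C, E, F, G, H}.
{H}⁺: H→CG adds C, G; C→EFG adds E, F → {C, E, F, G, H}.
{E, F}⁺: EF→CGH adds C, G, H → {C, E, F, G, H}. Minimal: {F}⁺ = {F}; {E}⁺ = {E} — none reach the full schema.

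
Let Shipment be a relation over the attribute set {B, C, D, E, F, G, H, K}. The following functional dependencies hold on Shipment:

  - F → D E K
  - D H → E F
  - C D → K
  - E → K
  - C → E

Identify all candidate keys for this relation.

Attributes B, C, G, H never appear on any right-hand side, so every candidate key must contain {B, C, G, H}.
{B, C, G, H}⁺ = {B, C, E, G, H, K}, which is not all of the schema, so we must add further attributes.
{B, C, D, G, H}⁺: DH→EF adds E, F; CD→K adds K → {B, C, D, E, F, G, H, K}. Minimal: {C, D, G, H}⁺ = {C, D, E, F, G, H, K}; {B, D, G, H}⁺ = {B, D, E, F, G, H, K}; {B, C, G, H}⁺ = {B, C, E, G, H, K}; … — none reach the full schema.
{B, C, F, G, H}⁺: F→DEK adds D, E, K → {B, C, D, E, F, G, H, K}. Minimal: {C, F, G, H}⁺ = {C, D, E, F, G, H, K}; {B, F, G, H}⁺ = {B, D, E, F, G, H, K}; {B, C, G, H}⁺ = {B, C, E, G, H, K}; … — none reach the full schema.

{B, C, D, G, H}; {B, C, F, G, H}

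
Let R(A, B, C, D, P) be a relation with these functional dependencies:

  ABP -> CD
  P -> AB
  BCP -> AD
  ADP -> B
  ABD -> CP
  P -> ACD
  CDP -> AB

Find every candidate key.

P, ABD

{P}⁺: P→AB adds A, B; P→ACD adds C, D → {A, B, C, D, P}.
{A, B, D}⁺: ABD→CP adds C, P → {A, B, C, D, P}. Minimal: {B, D}⁺ = {B, D}; {A, D}⁺ = {A, D}; {A, B}⁺ = {A, B} — none reach the full schema.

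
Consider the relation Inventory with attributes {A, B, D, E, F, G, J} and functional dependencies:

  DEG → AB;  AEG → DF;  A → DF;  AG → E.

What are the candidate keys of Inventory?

AGJ; DEGJ

Attributes G, J never appear on any right-hand side, so every candidate key must contain {G, J}.
{G, J}⁺ = {G, J}, which is not all of the schema, so we must add further attributes.
{A, G, J}⁺: A→DF adds D, F; AG→E adds E; DEG→AB adds B → {A, B, D, E, F, G, J}. Minimal: {G, J}⁺ = {G, J}; {A, J}⁺ = {A, D, F, J}; {A, G}⁺ = {A, B, D, E, F, G} — none reach the full schema.
{D, E, G, J}⁺: DEG→AB adds A, B; AEG→DF adds F → {A, B, D, E, F, G, J}. Minimal: {E, G, J}⁺ = {E, G, J}; {D, G, J}⁺ = {D, G, J}; {D, E, J}⁺ = {D, E, J}; … — none reach the full schema.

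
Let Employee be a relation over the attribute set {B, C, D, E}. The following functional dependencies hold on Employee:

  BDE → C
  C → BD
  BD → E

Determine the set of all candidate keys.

(C), (B, D)

{C}⁺: C→BD adds B, D; BD→E adds E → {B, C, D, E}.
{B, D}⁺: BD→E adds E; BDE→C adds C → {B, C, D, E}.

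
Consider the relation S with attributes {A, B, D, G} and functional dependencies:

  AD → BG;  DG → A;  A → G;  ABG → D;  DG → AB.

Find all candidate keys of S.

{A, B}⁺: A→G adds G; ABG→D adds D → {A, B, D, G}.
{A, D}⁺: AD→BG adds B, G → {A, B, D, G}.
{D, G}⁺: DG→A adds A; DG→AB adds B → {A, B, D, G}.
Any other superkey contains one of these as a subset, so there are no further candidate keys.

(A, B); (A, D); (D, G)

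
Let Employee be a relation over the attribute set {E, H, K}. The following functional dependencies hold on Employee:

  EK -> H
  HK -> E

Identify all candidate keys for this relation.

{E, K}⁺: EK→H adds H → {E, H, K}. Minimal: {K}⁺ = {K}; {E}⁺ = {E} — none reach the full schema.
{H, K}⁺: HK→E adds E → {E, H, K}. Minimal: {K}⁺ = {K}; {H}⁺ = {H} — none reach the full schema.
Any other superkey contains one of these as a subset, so there are no further candidate keys.

(E, K), (H, K)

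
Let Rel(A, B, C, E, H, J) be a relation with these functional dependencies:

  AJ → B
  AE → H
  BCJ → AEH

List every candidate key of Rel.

{A, C, J}, {B, C, J}

Attributes C, J never appear on any right-hand side, so every candidate key must contain {C, J}.
{C, J}⁺ = {C, J}, which is not all of the schema, so we must add further attributes.
{A, C, J}⁺: AJ→B adds B; BCJ→AEH adds E, H → {A, B, C, E, H, J}.
{B, C, J}⁺: BCJ→AEH adds A, E, H → {A, B, C, E, H, J}.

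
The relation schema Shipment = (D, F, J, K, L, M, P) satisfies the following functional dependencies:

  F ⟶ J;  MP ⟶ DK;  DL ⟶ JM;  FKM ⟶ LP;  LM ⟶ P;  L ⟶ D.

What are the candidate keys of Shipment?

Attribute F never appears on the right-hand side of any dependency, so F must belong to every candidate key.
{F}⁺ = {F, J}, which is not all of the schema, so we must add further attributes.
{F, L}⁺: F→J adds J; L→D adds D; DL→JM adds M; LM→P adds P; MP→DK adds K → {D, F, J, K, L, M, P}.
{F, K, M}⁺: F→J adds J; FKM→LP adds L, P; L→D adds D → {D, F, J, K, L, M, P}.
{F, M, P}⁺: F→J adds J; MP→DK adds D, K; FKM→LP adds L → {D, F, J, K, L, M, P}.
Any other superkey contains one of these as a subset, so there are no further candidate keys.

{F, L}, {F, K, M}, {F, M, P}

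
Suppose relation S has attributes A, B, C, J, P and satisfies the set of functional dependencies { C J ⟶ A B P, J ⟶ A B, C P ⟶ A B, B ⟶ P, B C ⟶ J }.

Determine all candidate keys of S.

Attribute C never appears on the right-hand side of any dependency, so C must belong to every candidate key.
{C}⁺ = {C}, which is not all of the schema, so we must add further attributes.
{B, C}⁺: B→P adds P; BC→J adds J; CJ→ABP adds A → {A, B, C, J, P}. Minimal: {C}⁺ = {C}; {B}⁺ = {B, P} — none reach the full schema.
{C, J}⁺: CJ→ABP adds A, B, P → {A, B, C, J, P}. Minimal: {J}⁺ = {A, B, J, P}; {C}⁺ = {C} — none reach the full schema.
{C, P}⁺: CP→AB adds A, B; BC→J adds J → {A, B, C, J, P}. Minimal: {P}⁺ = {P}; {C}⁺ = {C} — none reach the full schema.

(B, C), (C, J), (C, P)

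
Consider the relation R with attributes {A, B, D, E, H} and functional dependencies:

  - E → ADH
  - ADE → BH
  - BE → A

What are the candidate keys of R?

{E}

Attribute E never appears on the right-hand side of any dependency, so E must belong to every candidate key.
{E}⁺ = {A, B, D, E, H}, which is all of the schema, so {E} is the only candidate key.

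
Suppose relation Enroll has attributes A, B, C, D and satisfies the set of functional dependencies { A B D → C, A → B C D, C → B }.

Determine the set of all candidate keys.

Attribute A never appears on the right-hand side of any dependency, so A must belong to every candidate key.
{A}⁺ = {A, B, C, D}, which is all of the schema, so {A} is the only candidate key.

{A}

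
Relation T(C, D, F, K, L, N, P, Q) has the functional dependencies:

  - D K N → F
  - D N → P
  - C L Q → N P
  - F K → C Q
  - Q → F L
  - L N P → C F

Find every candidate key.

{D, F, K}, {D, K, N}, {D, K, Q}

Attributes D, K never appear on any right-hand side, so every candidate key must contain {D, K}.
{D, K}⁺ = {D, K}, which is not all of the schema, so we must add further attributes.
{D, F, K}⁺: FK→CQ adds C, Q; Q→FL adds L; CLQ→NP adds N, P → {C, D, F, K, L, N, P, Q}. Minimal: {F, K}⁺ = {C, F, K, L, N, P, Q}; {D, K}⁺ = {D, K}; {D, F}⁺ = {D, F} — none reach the full schema.
{D, K, N}⁺: DKN→F adds F; DN→P adds P; FK→CQ adds C, Q; Q→FL adds L → {C, D, F, K, L, N, P, Q}. Minimal: {K, N}⁺ = {K, N}; {D, N}⁺ = {D, N, P}; {D, K}⁺ = {D, K} — none reach the full schema.
{D, K, Q}⁺: Q→FL adds F, L; FK→CQ adds C; CLQ→NP adds N, P → {C, D, F, K, L, N, P, Q}. Minimal: {K, Q}⁺ = {C, F, K, L, N, P, Q}; {D, Q}⁺ = {D, F, L, Q}; {D, K}⁺ = {D, K} — none reach the full schema.
Any other superkey contains one of these as a subset, so there are no further candidate keys.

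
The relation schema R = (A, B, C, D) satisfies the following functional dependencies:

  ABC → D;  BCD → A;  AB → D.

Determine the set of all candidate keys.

{A, B, C}; {B, C, D}

Attributes B, C never appear on any right-hand side, so every candidate key must contain {B, C}.
{B, C}⁺ = {B, C}, which is not all of the schema, so we must add further attributes.
{A, B, C}⁺: ABC→D adds D → {A, B, C, D}. Minimal: {B, C}⁺ = {B, C}; {A, C}⁺ = {A, C}; {A, B}⁺ = {A, B, D} — none reach the full schema.
{B, C, D}⁺: BCD→A adds A → {A, B, C, D}. Minimal: {C, D}⁺ = {C, D}; {B, D}⁺ = {B, D}; {B, C}⁺ = {B, C} — none reach the full schema.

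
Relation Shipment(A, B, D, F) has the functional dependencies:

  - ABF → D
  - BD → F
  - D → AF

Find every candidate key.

Attribute B never appears on the right-hand side of any dependency, so B must belong to every candidate key.
{B}⁺ = {B}, which is not all of the schema, so we must add further attributes.
{B, D}⁺: BD→F adds F; D→AF adds A → {A, B, D, F}. Minimal: {D}⁺ = {A, D, F}; {B}⁺ = {B} — none reach the full schema.
{A, B, F}⁺: ABF→D adds D → {A, B, D, F}. Minimal: {B, F}⁺ = {B, F}; {A, F}⁺ = {A, F}; {A, B}⁺ = {A, B} — none reach the full schema.

(B, D); (A, B, F)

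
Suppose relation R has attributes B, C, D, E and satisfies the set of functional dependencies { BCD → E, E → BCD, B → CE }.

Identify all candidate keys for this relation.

{B}⁺: B→CE adds C, E; E→BCD adds D → {B, C, D, E}.
{E}⁺: E→BCD adds B, C, D → {B, C, D, E}.
Any other superkey contains one of these as a subset, so there are no further candidate keys.

{B}, {E}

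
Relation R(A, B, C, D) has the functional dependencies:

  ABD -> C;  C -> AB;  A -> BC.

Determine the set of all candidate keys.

{A, D}, {C, D}

Attribute D never appears on the right-hand side of any dependency, so D must belong to every candidate key.
{D}⁺ = {D}, which is not all of the schema, so we must add further attributes.
{A, D}⁺: A→BC adds B, C → {A, B, C, D}. Minimal: {D}⁺ = {D}; {A}⁺ = {A, B, C} — none reach the full schema.
{C, D}⁺: C→AB adds A, B → {A, B, C, D}. Minimal: {D}⁺ = {D}; {C}⁺ = {A, B, C} — none reach the full schema.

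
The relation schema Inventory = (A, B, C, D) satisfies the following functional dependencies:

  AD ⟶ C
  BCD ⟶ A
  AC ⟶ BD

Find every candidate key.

{A, C}⁺: AC→BD adds B, D → {A, B, C, D}. Minimal: {C}⁺ = {C}; {A}⁺ = {A} — none reach the full schema.
{A, D}⁺: AD→C adds C; AC→BD adds B → {A, B, C, D}. Minimal: {D}⁺ = {D}; {A}⁺ = {A} — none reach the full schema.
{B, C, D}⁺: BCD→A adds A → {A, B, C, D}. Minimal: {C, D}⁺ = {C, D}; {B, D}⁺ = {B, D}; {B, C}⁺ = {B, C} — none reach the full schema.

AC, AD, BCD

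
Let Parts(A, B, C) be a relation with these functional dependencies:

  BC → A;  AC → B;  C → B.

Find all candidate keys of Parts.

{C}⁺: C→B adds B; BC→A adds A → {A, B, C}.
No other minimal superkey exists.

(C)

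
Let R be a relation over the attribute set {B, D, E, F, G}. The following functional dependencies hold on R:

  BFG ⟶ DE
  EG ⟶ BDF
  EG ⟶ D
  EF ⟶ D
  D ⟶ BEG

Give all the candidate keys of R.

{D}⁺: D→BEG adds B, E, G; EG→BDF adds F → {B, D, E, F, G}.
{E, F}⁺: EF→D adds D; D→BEG adds B, G → {B, D, E, F, G}.
{E, G}⁺: EG→BDF adds B, D, F → {B, D, E, F, G}.
{B, F, G}⁺: BFG→DE adds D, E → {B, D, E, F, G}.
Any other superkey contains one of these as a subset, so there are no further candidate keys.

{D}; {E, F}; {E, G}; {B, F, G}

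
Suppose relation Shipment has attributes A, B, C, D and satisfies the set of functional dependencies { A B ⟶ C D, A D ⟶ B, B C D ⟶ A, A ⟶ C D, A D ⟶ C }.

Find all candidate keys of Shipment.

{A}, {B, C, D}

{A}⁺: A→CD adds C, D; AD→B adds B → {A, B, C, D}.
{B, C, D}⁺: BCD→A adds A → {A, B, C, D}.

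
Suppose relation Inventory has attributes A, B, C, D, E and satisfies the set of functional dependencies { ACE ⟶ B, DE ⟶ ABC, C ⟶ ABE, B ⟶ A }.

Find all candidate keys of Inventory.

Attribute D never appears on the right-hand side of any dependency, so D must belong to every candidate key.
{D}⁺ = {D}, which is not all of the schema, so we must add further attributes.
{C, D}⁺: C→ABE adds A, B, E → {A, B, C, D, E}. Minimal: {D}⁺ = {D}; {C}⁺ = {A, B, C, E} — none reach the full schema.
{D, E}⁺: DE→ABC adds A, B, C → {A, B, C, D, E}. Minimal: {E}⁺ = {E}; {D}⁺ = {D} — none reach the full schema.

(C, D); (D, E)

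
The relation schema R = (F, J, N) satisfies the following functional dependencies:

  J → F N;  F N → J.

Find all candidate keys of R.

{J}, {F, N}

{J}⁺: J→FN adds F, N → {F, J, N}.
{F, N}⁺: FN→J adds J → {F, J, N}.
Any other superkey contains one of these as a subset, so there are no further candidate keys.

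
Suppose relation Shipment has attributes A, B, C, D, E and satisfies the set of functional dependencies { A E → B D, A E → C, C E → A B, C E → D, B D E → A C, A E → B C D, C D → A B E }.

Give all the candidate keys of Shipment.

{A, E}; {C, D}; {C, E}; {B, D, E}

{A, E}⁺: AE→BD adds B, D; AE→C adds C → {A, B, C, D, E}.
{C, D}⁺: CD→ABE adds A, B, E → {A, B, C, D, E}.
{C, E}⁺: CE→AB adds A, B; CE→D adds D → {A, B, C, D, E}.
{B, D, E}⁺: BDE→AC adds A, C → {A, B, C, D, E}.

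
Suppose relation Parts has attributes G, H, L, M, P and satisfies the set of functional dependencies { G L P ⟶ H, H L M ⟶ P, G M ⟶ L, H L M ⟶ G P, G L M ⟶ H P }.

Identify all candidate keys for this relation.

(G, M), (H, L, M)

Attribute M never appears on the right-hand side of any dependency, so M must belong to every candidate key.
{M}⁺ = {M}, which is not all of the schema, so we must add further attributes.
{G, M}⁺: GM→L adds L; GLM→HP adds H, P → {G, H, L, M, P}. Minimal: {M}⁺ = {M}; {G}⁺ = {G} — none reach the full schema.
{H, L, M}⁺: HLM→P adds P; HLM→GP adds G → {G, H, L, M, P}. Minimal: {L, M}⁺ = {L, M}; {H, M}⁺ = {H, M}; {H, L}⁺ = {H, L} — none reach the full schema.
Any other superkey contains one of these as a subset, so there are no further candidate keys.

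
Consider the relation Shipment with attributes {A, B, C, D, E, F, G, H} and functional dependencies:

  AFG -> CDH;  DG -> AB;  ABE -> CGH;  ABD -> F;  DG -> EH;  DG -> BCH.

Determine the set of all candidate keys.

DG; AFG; ABDE; ABEF

{D, G}⁺: DG→AB adds A, B; ABD→F adds F; DG→EH adds E, H; DG→BCH adds C → {A, B, C, D, E, F, G, H}.
{A, F, G}⁺: AFG→CDH adds C, D, H; DG→AB adds B; DG→EH adds E → {A, B, C, D, E, F, G, H}.
{A, B, D, E}⁺: ABE→CGH adds C, G, H; ABD→F adds F → {A, B, C, D, E, F, G, H}.
{A, B, E, F}⁺: ABE→CGH adds C, G, H; AFG→CDH adds D → {A, B, C, D, E, F, G, H}.
Any other superkey contains one of these as a subset, so there are no further candidate keys.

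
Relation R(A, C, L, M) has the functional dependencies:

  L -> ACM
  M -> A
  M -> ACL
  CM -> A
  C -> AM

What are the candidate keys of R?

{C}⁺: C→AM adds A, M; M→ACL adds L → {A, C, L, M}.
{L}⁺: L→ACM adds A, C, M → {A, C, L, M}.
{M}⁺: M→A adds A; M→ACL adds C, L → {A, C, L, M}.

C; L; M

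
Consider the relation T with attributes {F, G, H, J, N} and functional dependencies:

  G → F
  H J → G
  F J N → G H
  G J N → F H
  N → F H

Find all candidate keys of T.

{J, N}

Attributes J, N never appear on any right-hand side, so every candidate key must contain {J, N}.
{J, N}⁺ = {F, G, H, J, N}, which is all of the schema, so {J, N} is the only candidate key.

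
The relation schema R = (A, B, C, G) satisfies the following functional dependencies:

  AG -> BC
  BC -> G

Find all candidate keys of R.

{A, G}⁺: AG→BC adds B, C → {A, B, C, G}.
{A, B, C}⁺: BC→G adds G → {A, B, C, G}.
Any other superkey contains one of these as a subset, so there are no further candidate keys.

(A, G), (A, B, C)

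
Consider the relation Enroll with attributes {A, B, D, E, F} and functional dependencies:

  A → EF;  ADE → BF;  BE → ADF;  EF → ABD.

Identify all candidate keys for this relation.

{A}⁺: A→EF adds E, F; EF→ABD adds B, D → {A, B, D, E, F}.
{B, E}⁺: BE→ADF adds A, D, F → {A, B, D, E, F}. Minimal: {E}⁺ = {E}; {B}⁺ = {B} — none reach the full schema.
{E, F}⁺: EF→ABD adds A, B, D → {A, B, D, E, F}. Minimal: {F}⁺ = {F}; {E}⁺ = {E} — none reach the full schema.

{A}; {B, E}; {E, F}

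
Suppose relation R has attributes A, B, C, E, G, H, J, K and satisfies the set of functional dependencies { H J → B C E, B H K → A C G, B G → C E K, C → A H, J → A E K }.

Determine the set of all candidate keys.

Attribute J never appears on the right-hand side of any dependency, so J must belong to every candidate key.
{J}⁺ = {A, E, J, K}, which is not all of the schema, so we must add further attributes.
{C, J}⁺: C→AH adds A, H; J→AEK adds E, K; HJ→BCE adds B; BHK→ACG adds G → {A, B, C, E, G, H, J, K}.
{H, J}⁺: HJ→BCE adds B, C, E; C→AH adds A; J→AEK adds K; BHK→ACG adds G → {A, B, C, E, G, H, J, K}.
{B, G, J}⁺: BG→CEK adds C, E, K; C→AH adds A, H → {A, B, C, E, G, H, J, K}.

{C, J}; {H, J}; {B, G, J}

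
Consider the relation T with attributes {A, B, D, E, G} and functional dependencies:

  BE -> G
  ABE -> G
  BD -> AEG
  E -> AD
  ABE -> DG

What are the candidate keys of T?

{B, D}; {B, E}

Attribute B never appears on the right-hand side of any dependency, so B must belong to every candidate key.
{B}⁺ = {B}, which is not all of the schema, so we must add further attributes.
{B, D}⁺: BD→AEG adds A, E, G → {A, B, D, E, G}.
{B, E}⁺: BE→G adds G; E→AD adds A, D → {A, B, D, E, G}.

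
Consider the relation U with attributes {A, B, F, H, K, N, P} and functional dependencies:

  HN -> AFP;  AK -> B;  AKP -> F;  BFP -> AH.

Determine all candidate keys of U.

Attributes K, N never appear on any right-hand side, so every candidate key must contain {K, N}.
{K, N}⁺ = {K, N}, which is not all of the schema, so we must add further attributes.
{H, K, N}⁺: HN→AFP adds A, F, P; AK→B adds B → {A, B, F, H, K, N, P}.
{A, K, N, P}⁺: AK→B adds B; AKP→F adds F; BFP→AH adds H → {A, B, F, H, K, N, P}.
{B, F, K, N, P}⁺: BFP→AH adds A, H → {A, B, F, H, K, N, P}.
Any other superkey contains one of these as a subset, so there are no further candidate keys.

(H, K, N), (A, K, N, P), (B, F, K, N, P)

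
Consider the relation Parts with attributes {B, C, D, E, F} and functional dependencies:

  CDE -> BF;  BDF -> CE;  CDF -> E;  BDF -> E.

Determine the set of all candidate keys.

Attribute D never appears on the right-hand side of any dependency, so D must belong to every candidate key.
{D}⁺ = {D}, which is not all of the schema, so we must add further attributes.
{B, D, F}⁺: BDF→CE adds C, E → {B, C, D, E, F}. Minimal: {D, F}⁺ = {D, F}; {B, F}⁺ = {B, F}; {B, D}⁺ = {B, D} — none reach the full schema.
{C, D, E}⁺: CDE→BF adds B, F → {B, C, D, E, F}. Minimal: {D, E}⁺ = {D, E}; {C, E}⁺ = {C, E}; {C, D}⁺ = {C, D} — none reach the full schema.
{C, D, F}⁺: CDF→E adds E; CDE→BF adds B → {B, C, D, E, F}. Minimal: {D, F}⁺ = {D, F}; {C, F}⁺ = {C, F}; {C, D}⁺ = {C, D} — none reach the full schema.
Any other superkey contains one of these as a subset, so there are no further candidate keys.

{B, D, F}, {C, D, E}, {C, D, F}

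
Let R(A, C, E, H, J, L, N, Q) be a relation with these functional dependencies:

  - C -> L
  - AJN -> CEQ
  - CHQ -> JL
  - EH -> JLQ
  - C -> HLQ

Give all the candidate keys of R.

ACN; AJN; AEHN

Attributes A, N never appear on any right-hand side, so every candidate key must contain {A, N}.
{A, N}⁺ = {A, N}, which is not all of the schema, so we must add further attributes.
{A, C, N}⁺: C→L adds L; C→HLQ adds H, Q; CHQ→JL adds J; AJN→CEQ adds E → {A, C, E, H, J, L, N, Q}.
{A, J, N}⁺: AJN→CEQ adds C, E, Q; C→HLQ adds H, L → {A, C, E, H, J, L, N, Q}.
{A, E, H, N}⁺: EH→JLQ adds J, L, Q; AJN→CEQ adds C → {A, C, E, H, J, L, N, Q}.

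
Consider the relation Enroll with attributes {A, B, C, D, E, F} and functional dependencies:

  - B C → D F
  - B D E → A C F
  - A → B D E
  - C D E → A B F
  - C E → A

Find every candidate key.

{A}⁺: A→BDE adds B, D, E; BDE→ACF adds C, F → {A, B, C, D, E, F}.
{C, E}⁺: CE→A adds A; A→BDE adds B, D; CDE→ABF adds F → {A, B, C, D, E, F}. Minimal: {E}⁺ = {E}; {C}⁺ = {C} — none reach the full schema.
{B, D, E}⁺: BDE→ACF adds A, C, F → {A, B, C, D, E, F}. Minimal: {D, E}⁺ = {D, E}; {B, E}⁺ = {B, E}; {B, D}⁺ = {B, D} — none reach the full schema.
Any other superkey contains one of these as a subset, so there are no further candidate keys.

{A}, {C, E}, {B, D, E}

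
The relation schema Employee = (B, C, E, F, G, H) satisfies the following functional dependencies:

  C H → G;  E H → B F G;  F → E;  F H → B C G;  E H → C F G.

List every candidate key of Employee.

{E, H}⁺: EH→BFG adds B, F, G; FH→BCG adds C → {B, C, E, F, G, H}. Minimal: {H}⁺ = {H}; {E}⁺ = {E} — none reach the full schema.
{F, H}⁺: F→E adds E; FH→BCG adds B, C, G → {B, C, E, F, G, H}. Minimal: {H}⁺ = {H}; {F}⁺ = {E, F} — none reach the full schema.
Any other superkey contains one of these as a subset, so there are no further candidate keys.

EH; FH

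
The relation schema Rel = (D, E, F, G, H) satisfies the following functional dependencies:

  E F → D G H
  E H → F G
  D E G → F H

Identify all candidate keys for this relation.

Attribute E never appears on the right-hand side of any dependency, so E must belong to every candidate key.
{E}⁺ = {E}, which is not all of the schema, so we must add further attributes.
{E, F}⁺: EF→DGH adds D, G, H → {D, E, F, G, H}.
{E, H}⁺: EH→FG adds F, G; EF→DGH adds D → {D, E, F, G, H}.
{D, E, G}⁺: DEG→FH adds F, H → {D, E, F, G, H}.
Any other superkey contains one of these as a subset, so there are no further candidate keys.

{E, F}; {E, H}; {D, E, G}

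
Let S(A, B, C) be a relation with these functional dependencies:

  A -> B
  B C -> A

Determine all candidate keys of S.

Attribute C never appears on the right-hand side of any dependency, so C must belong to every candidate key.
{C}⁺ = {C}, which is not all of the schema, so we must add further attributes.
{A, C}⁺: A→B adds B → {A, B, C}. Minimal: {C}⁺ = {C}; {A}⁺ = {A, B} — none reach the full schema.
{B, C}⁺: BC→A adds A → {A, B, C}. Minimal: {C}⁺ = {C}; {B}⁺ = {B} — none reach the full schema.
Any other superkey contains one of these as a subset, so there are no further candidate keys.

{A, C}, {B, C}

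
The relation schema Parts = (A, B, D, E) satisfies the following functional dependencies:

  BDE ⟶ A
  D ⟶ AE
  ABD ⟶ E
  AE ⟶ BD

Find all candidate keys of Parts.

{D}⁺: D→AE adds A, E; AE→BD adds B → {A, B, D, E}.
{A, E}⁺: AE→BD adds B, D → {A, B, D, E}. Minimal: {E}⁺ = {E}; {A}⁺ = {A} — none reach the full schema.
Any other superkey contains one of these as a subset, so there are no further candidate keys.

D, AE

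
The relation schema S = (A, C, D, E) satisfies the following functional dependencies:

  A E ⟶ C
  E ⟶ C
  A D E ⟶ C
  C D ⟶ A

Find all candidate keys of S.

(D, E)

Attributes D, E never appear on any right-hand side, so every candidate key must contain {D, E}.
{D, E}⁺ = {A, C, D, E}, which is all of the schema, so {D, E} is the only candidate key.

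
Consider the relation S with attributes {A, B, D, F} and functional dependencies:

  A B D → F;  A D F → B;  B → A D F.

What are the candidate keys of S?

B; ADF

{B}⁺: B→ADF adds A, D, F → {A, B, D, F}.
{A, D, F}⁺: ADF→B adds B → {A, B, D, F}. Minimal: {D, F}⁺ = {D, F}; {A, F}⁺ = {A, F}; {A, D}⁺ = {A, D} — none reach the full schema.
Any other superkey contains one of these as a subset, so there are no further candidate keys.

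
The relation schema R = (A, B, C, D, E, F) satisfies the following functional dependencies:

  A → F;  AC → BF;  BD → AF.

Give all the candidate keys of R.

{A, C, D, E}⁺: A→F adds F; AC→BF adds B → {A, B, C, D, E, F}. Minimal: {C, D, E}⁺ = {C, D, E}; {A, D, E}⁺ = {A, D, E, F}; {A, C, E}⁺ = {A, B, C, E, F}; … — none reach the full schema.
{B, C, D, E}⁺: BD→AF adds A, F → {A, B, C, D, E, F}. Minimal: {C, D, E}⁺ = {C, D, E}; {B, D, E}⁺ = {A, B, D, E, F}; {B, C, E}⁺ = {B, C, E}; … — none reach the full schema.
Any other superkey contains one of these as a subset, so there are no further candidate keys.

{A, C, D, E}, {B, C, D, E}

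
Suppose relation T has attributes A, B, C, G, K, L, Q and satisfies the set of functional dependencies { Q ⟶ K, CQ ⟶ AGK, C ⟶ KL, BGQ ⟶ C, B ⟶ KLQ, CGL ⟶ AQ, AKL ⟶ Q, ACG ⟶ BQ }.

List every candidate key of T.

{A, C}⁺: C→KL adds K, L; AKL→Q adds Q; CQ→AGK adds G; ACG→BQ adds B → {A, B, C, G, K, L, Q}.
{B, C}⁺: C→KL adds K, L; B→KLQ adds Q; CQ→AGK adds A, G → {A, B, C, G, K, L, Q}.
{B, G}⁺: B→KLQ adds K, L, Q; BGQ→C adds C; CGL→AQ adds A → {A, B, C, G, K, L, Q}.
{C, G}⁺: C→KL adds K, L; CGL→AQ adds A, Q; ACG→BQ adds B → {A, B, C, G, K, L, Q}.
{C, Q}⁺: Q→K adds K; CQ→AGK adds A, G; C→KL adds L; ACG→BQ adds B → {A, B, C, G, K, L, Q}.

{A, C}, {B, C}, {B, G}, {C, G}, {C, Q}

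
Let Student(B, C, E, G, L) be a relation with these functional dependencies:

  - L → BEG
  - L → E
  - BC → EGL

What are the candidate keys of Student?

{B, C}⁺: BC→EGL adds E, G, L → {B, C, E, G, L}. Minimal: {C}⁺ = {C}; {B}⁺ = {B} — none reach the full schema.
{C, L}⁺: L→BEG adds B, E, G → {B, C, E, G, L}. Minimal: {L}⁺ = {B, E, G, L}; {C}⁺ = {C} — none reach the full schema.

{B, C}, {C, L}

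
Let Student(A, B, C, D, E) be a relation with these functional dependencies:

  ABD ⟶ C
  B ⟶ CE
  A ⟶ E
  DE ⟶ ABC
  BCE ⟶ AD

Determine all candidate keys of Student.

B; AD; DE

{B}⁺: B→CE adds C, E; BCE→AD adds A, D → {A, B, C, D, E}.
{A, D}⁺: A→E adds E; DE→ABC adds B, C → {A, B, C, D, E}. Minimal: {D}⁺ = {D}; {A}⁺ = {A, E} — none reach the full schema.
{D, E}⁺: DE→ABC adds A, B, C → {A, B, C, D, E}. Minimal: {E}⁺ = {E}; {D}⁺ = {D} — none reach the full schema.
Any other superkey contains one of these as a subset, so there are no further candidate keys.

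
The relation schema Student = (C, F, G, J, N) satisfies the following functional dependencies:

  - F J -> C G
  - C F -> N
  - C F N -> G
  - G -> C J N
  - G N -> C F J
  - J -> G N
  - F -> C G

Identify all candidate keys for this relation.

{F}⁺: F→CG adds C, G; CF→N adds N; G→CJN adds J → {C, F, G, J, N}.
{G}⁺: G→CJN adds C, J, N; GN→CFJ adds F → {C, F, G, J, N}.
{J}⁺: J→GN adds G, N; G→CJN adds C; GN→CFJ adds F → {C, F, G, J, N}.

(F), (G), (J)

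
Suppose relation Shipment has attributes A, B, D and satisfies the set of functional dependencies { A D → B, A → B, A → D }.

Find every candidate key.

Attribute A never appears on the right-hand side of any dependency, so A must belong to every candidate key.
{A}⁺ = {A, B, D}, which is all of the schema, so {A} is the only candidate key.

A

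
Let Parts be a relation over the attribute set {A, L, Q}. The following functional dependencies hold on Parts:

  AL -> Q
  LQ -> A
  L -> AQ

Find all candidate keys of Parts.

{L}⁺: L→AQ adds A, Q → {A, L, Q}.
No other minimal superkey exists.

(L)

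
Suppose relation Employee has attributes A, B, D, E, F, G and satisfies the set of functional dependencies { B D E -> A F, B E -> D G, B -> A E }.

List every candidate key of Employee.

Attribute B never appears on the right-hand side of any dependency, so B must belong to every candidate key.
{B}⁺ = {A, B, D, E, F, G}, which is all of the schema, so {B} is the only candidate key.

(B)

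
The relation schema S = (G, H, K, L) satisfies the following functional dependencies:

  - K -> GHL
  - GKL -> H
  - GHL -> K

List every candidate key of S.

{K}⁺: K→GHL adds G, H, L → {G, H, K, L}.
{G, H, L}⁺: GHL→K adds K → {G, H, K, L}. Minimal: {H, L}⁺ = {H, L}; {G, L}⁺ = {G, L}; {G, H}⁺ = {G, H} — none reach the full schema.
Any other superkey contains one of these as a subset, so there are no further candidate keys.

{K}, {G, H, L}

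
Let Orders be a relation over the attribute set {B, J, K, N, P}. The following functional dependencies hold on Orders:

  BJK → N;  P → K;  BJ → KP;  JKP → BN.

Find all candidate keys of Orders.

{B, J}⁺: BJ→KP adds K, P; JKP→BN adds N → {B, J, K, N, P}.
{J, P}⁺: P→K adds K; JKP→BN adds B, N → {B, J, K, N, P}.

(B, J), (J, P)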